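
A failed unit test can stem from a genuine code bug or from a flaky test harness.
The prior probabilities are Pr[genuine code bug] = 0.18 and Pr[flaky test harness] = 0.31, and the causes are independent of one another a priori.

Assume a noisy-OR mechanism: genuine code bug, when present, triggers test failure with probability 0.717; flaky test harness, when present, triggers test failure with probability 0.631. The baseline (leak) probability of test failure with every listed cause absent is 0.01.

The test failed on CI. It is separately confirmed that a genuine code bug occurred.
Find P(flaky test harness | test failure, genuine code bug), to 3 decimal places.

Under noisy-OR, P(test failure | causes) = 1 − (1−0.01)·∏(1−qᵢ) over the active causes.
P(test failure | genuine code bug) = 0.71983*0.69 + 0.896617*0.31 = 0.496683 + 0.277951 = 0.774634
Restricting to configurations with flaky test harness present: 0.896617*0.31 = 0.277951.
Hence the posterior is 0.277951/0.774634 ≈ 0.359.

P(flaky test harness | test failure, genuine code bug) ≈ 0.359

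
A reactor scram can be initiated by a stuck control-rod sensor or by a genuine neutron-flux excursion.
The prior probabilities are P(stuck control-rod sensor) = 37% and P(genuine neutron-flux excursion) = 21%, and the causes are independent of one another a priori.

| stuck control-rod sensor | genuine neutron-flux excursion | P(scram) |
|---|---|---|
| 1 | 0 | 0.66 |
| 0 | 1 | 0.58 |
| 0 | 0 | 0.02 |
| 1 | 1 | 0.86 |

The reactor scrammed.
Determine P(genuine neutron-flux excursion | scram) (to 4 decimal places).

Enumerate the 4 (stuck control-rod sensor, genuine neutron-flux excursion) configurations and weight by the priors:
  P(scram) = 0.02·0.63·0.79 + 0.58·0.63·0.21 + 0.66·0.37·0.79 + 0.86·0.37·0.21
        = 0.009954 + 0.076734 + 0.192918 + 0.066822 = 0.346428
Configurations with genuine neutron-flux excursion contribute 0.143556, so
  P(genuine neutron-flux excursion | scram) = 0.143556 / 0.346428 ≈ 0.4144

P(genuine neutron-flux excursion | scram) ≈ 0.4144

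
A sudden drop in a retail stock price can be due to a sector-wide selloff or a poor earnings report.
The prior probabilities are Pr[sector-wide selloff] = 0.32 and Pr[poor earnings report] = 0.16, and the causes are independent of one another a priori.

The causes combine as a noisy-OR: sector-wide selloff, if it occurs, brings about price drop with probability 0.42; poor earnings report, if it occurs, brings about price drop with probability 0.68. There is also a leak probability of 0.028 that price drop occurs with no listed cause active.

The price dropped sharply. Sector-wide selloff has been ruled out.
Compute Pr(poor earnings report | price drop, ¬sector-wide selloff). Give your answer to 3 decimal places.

Pr(poor earnings report | price drop, ¬sector-wide selloff) ≈ 0.824

Under noisy-OR, P(price drop | causes) = 1 − (1−0.028)·∏(1−qᵢ) over the active causes.
P(price drop | ¬sector-wide selloff) = 0.028*0.84 + 0.68896*0.16 = 0.023520 + 0.110234 = 0.133754
Restricting to configurations with poor earnings report present: 0.68896*0.16 = 0.110234.
P(poor earnings report | price drop, ¬sector-wide selloff) = 0.110234 / 0.133754 ≈ 0.824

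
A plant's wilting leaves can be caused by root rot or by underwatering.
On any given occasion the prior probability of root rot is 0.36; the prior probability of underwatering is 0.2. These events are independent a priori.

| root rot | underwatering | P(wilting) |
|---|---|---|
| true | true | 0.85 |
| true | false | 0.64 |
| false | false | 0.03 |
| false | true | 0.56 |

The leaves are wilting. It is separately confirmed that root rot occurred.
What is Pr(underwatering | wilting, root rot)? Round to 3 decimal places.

P(wilting | root rot) = 0.64*0.8 + 0.85*0.2 = 0.512000 + 0.170000 = 0.682000
The underwatering-present share is 0.85*0.2 = 0.170000.
Hence the posterior is 0.170000/0.682000 ≈ 0.249.

Pr(underwatering | wilting, root rot) ≈ 0.249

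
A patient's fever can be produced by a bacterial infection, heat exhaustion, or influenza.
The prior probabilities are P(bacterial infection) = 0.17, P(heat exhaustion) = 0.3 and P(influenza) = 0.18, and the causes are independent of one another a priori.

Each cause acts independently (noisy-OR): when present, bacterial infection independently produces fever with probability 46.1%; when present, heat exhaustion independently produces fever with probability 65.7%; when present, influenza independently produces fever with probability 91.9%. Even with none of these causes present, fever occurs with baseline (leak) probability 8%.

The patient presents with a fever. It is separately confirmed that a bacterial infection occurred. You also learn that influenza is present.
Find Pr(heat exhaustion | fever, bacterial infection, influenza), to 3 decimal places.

Under noisy-OR, P(fever | causes) = 1 − (1−0.08)·∏(1−qᵢ) over the active causes.
For the numerator, keep only heat exhaustion=true terms: 0.986223·0.3 = 0.295867
Normalizer over all consistent configurations: 0.959834·0.7 + 0.986223·0.3 = 0.967751
Posterior = 0.295867 / 0.967751 ≈ 0.306

Pr(heat exhaustion | fever, bacterial infection, influenza) ≈ 0.306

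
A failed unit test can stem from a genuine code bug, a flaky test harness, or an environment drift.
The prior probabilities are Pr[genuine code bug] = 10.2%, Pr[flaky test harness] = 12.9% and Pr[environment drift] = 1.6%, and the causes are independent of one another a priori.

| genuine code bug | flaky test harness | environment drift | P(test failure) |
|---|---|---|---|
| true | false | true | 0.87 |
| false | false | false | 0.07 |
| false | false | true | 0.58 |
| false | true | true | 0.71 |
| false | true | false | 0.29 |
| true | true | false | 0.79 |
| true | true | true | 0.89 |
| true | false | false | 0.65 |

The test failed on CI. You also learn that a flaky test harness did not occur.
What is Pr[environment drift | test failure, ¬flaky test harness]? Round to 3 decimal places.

Pr[environment drift | test failure, ¬flaky test harness] ≈ 0.071

P(test failure | ¬flaky test harness) = 0.07*0.898*0.984 + 0.58*0.898*0.016 + 0.65*0.102*0.984 + 0.87*0.102*0.016 = 0.061854 + 0.008333 + 0.065239 + 0.001420 = 0.136846
Of this, 0.009753 comes from 0.008333 + 0.001420 (the environment drift=true cases).
Hence the posterior is 0.009753/0.136846 ≈ 0.071.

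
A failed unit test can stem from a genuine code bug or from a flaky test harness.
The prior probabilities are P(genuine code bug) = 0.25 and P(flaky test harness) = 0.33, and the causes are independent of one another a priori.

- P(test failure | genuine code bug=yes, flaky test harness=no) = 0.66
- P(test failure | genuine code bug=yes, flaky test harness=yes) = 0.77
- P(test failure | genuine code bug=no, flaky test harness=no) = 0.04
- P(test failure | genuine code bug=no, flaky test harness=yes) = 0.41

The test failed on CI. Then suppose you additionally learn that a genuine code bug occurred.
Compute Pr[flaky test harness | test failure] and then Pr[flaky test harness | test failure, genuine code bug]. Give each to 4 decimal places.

Sum P(test failure|·) weighted by the priors over the 4 (genuine code bug, flaky test harness) configurations:
  P(test failure) = 0.04*0.75*0.67 + 0.41*0.75*0.33 + 0.66*0.25*0.67 + 0.77*0.25*0.33
        = 0.020100 + 0.101475 + 0.110550 + 0.063525 = 0.295650
Configurations with flaky test harness contribute 0.165000, so
  P(flaky test harness | test failure) = 0.165000 / 0.295650 ≈ 0.5581

Now condition on the additional information:
Enumerate both values of flaky test harness and weight by the priors:
  P(test failure | genuine code bug) = 0.66*0.67 + 0.77*0.33
        = 0.442200 + 0.254100 = 0.696300
Configurations with flaky test harness contribute 0.254100, so
  P(flaky test harness | test failure, genuine code bug) = 0.254100 / 0.696300 ≈ 0.3649
Conditioning on genuine code bug lowers the posterior on flaky test harness: the classic explaining-away effect in a common-effect structure.

Pr[flaky test harness | test failure] ≈ 0.5581; Pr[flaky test harness | test failure, genuine code bug] ≈ 0.3649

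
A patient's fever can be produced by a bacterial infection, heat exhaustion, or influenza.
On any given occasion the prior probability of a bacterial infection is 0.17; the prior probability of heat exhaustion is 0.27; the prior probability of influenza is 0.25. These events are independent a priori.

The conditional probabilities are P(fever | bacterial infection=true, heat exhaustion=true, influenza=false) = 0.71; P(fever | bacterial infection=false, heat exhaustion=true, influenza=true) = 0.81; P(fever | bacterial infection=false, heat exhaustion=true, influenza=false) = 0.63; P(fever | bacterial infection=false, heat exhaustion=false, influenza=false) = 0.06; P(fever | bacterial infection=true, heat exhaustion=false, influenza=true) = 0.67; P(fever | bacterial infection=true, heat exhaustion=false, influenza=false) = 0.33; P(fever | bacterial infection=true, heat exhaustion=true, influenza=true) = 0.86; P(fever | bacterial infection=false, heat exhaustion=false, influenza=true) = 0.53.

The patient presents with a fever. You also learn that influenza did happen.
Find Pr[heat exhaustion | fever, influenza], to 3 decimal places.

Pr[heat exhaustion | fever, influenza] ≈ 0.353

For the numerator, keep only heat exhaustion=true terms: 0.181521 + 0.039474 = 0.220995
The normalizing constant is 0.53×0.83×0.73 + 0.81×0.83×0.27 + 0.67×0.17×0.73 + 0.86×0.17×0.27 = 0.625269
Posterior = 0.220995 / 0.625269 ≈ 0.353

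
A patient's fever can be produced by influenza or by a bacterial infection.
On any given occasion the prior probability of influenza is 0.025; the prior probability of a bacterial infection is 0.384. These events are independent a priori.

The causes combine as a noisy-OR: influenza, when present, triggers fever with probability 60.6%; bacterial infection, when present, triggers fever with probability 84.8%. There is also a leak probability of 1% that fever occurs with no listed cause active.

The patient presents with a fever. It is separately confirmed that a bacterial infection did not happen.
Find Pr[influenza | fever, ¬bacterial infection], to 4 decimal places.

Pr[influenza | fever, ¬bacterial infection] ≈ 0.6100

Under noisy-OR, P(fever | causes) = 1 − (1−0.01)·∏(1−qᵢ) over the active causes.
P(fever | ¬bacterial infection) = 0.01×0.975 + 0.60994×0.025 = 0.009750 + 0.015249 = 0.024999
Of this, 0.015249 comes from 0.60994×0.025 (the influenza=true cases).
Hence the posterior is 0.015249/0.024999 ≈ 0.6100.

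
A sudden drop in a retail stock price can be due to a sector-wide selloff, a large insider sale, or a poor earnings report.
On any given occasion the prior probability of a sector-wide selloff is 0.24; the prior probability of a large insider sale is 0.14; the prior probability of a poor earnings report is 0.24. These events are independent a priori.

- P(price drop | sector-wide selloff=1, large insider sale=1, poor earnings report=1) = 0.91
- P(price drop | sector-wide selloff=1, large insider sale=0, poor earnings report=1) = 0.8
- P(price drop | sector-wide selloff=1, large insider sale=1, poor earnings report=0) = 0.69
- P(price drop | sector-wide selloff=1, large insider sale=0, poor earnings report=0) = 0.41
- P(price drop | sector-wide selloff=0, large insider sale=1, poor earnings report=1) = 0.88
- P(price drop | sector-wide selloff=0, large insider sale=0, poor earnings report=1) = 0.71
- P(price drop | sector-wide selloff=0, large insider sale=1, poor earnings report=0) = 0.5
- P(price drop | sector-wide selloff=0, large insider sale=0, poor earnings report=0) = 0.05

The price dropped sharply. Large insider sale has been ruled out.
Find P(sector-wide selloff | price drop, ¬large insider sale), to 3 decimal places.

Weight on sector-wide selloff=true, given the evidence: 0.074784 + 0.046080 = 0.120864
The normalizing constant is 0.05×0.76×0.76 + 0.71×0.76×0.24 + 0.41×0.24×0.76 + 0.8×0.24×0.24 = 0.279248
Posterior = 0.120864 / 0.279248 ≈ 0.433

P(sector-wide selloff | price drop, ¬large insider sale) ≈ 0.433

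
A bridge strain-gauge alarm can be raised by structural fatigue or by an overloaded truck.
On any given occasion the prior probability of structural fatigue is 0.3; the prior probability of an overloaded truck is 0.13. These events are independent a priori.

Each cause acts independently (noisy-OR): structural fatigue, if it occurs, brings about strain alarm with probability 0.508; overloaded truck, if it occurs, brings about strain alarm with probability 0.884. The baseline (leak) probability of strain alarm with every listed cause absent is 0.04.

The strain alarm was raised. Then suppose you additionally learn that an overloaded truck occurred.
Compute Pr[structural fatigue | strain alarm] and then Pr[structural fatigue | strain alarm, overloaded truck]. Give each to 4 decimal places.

Pr[structural fatigue | strain alarm] ≈ 0.6239; Pr[structural fatigue | strain alarm, overloaded truck] ≈ 0.3131

Under noisy-OR, P(strain alarm | causes) = 1 − (1−0.04)·∏(1−qᵢ) over the active causes.
Weight on structural fatigue=true, given the evidence: 0.137724 + 0.036863 = 0.174587
The normalizing constant is 0.04*0.7*0.87 + 0.88864*0.7*0.13 + 0.52768*0.3*0.87 + 0.945211*0.3*0.13 = 0.279813
P(structural fatigue | strain alarm) = 0.174587/0.279813 ≈ 0.6239

With the extra evidence:
P(strain alarm | overloaded truck) = 0.88864·0.7 + 0.945211·0.3 = 0.622048 + 0.283563 = 0.905611
Restricting to configurations with structural fatigue present: 0.945211·0.3 = 0.283563.
So P(structural fatigue | strain alarm, overloaded truck) = 0.283563/0.905611 ≈ 0.3131.
The drop from 0.6239 to 0.3131 is the explaining-away (discounting) effect.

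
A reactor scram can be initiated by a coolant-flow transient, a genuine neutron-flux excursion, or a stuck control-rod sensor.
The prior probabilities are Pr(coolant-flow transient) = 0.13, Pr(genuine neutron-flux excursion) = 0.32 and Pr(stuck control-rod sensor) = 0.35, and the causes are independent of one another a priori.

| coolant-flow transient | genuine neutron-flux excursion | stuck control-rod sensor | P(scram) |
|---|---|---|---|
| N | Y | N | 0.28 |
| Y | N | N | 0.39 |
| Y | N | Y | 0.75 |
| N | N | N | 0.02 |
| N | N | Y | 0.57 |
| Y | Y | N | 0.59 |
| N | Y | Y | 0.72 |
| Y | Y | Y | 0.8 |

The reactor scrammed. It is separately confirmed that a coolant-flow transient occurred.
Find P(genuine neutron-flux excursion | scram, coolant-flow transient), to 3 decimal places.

P(genuine neutron-flux excursion | scram, coolant-flow transient) ≈ 0.377

P(scram | coolant-flow transient) = 0.39*0.68*0.65 + 0.75*0.68*0.35 + 0.59*0.32*0.65 + 0.8*0.32*0.35 = 0.172380 + 0.178500 + 0.122720 + 0.089600 = 0.563200
The genuine neutron-flux excursion-present share is 0.122720 + 0.089600 = 0.212320.
P(genuine neutron-flux excursion | scram, coolant-flow transient) = 0.212320 / 0.563200 ≈ 0.377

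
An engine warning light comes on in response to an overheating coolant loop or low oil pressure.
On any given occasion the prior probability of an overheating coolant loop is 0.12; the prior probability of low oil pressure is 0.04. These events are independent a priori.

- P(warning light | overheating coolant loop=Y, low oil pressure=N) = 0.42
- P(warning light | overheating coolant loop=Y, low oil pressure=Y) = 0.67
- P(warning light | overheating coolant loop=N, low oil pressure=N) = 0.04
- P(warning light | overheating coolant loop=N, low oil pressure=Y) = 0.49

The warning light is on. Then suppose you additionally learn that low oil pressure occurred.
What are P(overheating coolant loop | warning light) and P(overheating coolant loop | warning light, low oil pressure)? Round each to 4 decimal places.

P(overheating coolant loop | warning light) ≈ 0.5027; P(overheating coolant loop | warning light, low oil pressure) ≈ 0.1572

P(warning light) = 0.04*0.88*0.96 + 0.49*0.88*0.04 + 0.42*0.12*0.96 + 0.67*0.12*0.04 = 0.033792 + 0.017248 + 0.048384 + 0.003216 = 0.102640
Restricting to configurations with overheating coolant loop present: 0.048384 + 0.003216 = 0.051600.
P(overheating coolant loop | warning light) = 0.051600 / 0.102640 ≈ 0.5027

Now also conditioning on low oil pressure=true:
Weight on overheating coolant loop=true, given the evidence: 0.67*0.12 = 0.080400
Normalizer over all consistent configurations: 0.49*0.88 + 0.67*0.12 = 0.511600
P(overheating coolant loop | warning light, low oil pressure) = 0.080400/0.511600 ≈ 0.1572
The drop from 0.5027 to 0.1572 is the explaining-away (discounting) effect.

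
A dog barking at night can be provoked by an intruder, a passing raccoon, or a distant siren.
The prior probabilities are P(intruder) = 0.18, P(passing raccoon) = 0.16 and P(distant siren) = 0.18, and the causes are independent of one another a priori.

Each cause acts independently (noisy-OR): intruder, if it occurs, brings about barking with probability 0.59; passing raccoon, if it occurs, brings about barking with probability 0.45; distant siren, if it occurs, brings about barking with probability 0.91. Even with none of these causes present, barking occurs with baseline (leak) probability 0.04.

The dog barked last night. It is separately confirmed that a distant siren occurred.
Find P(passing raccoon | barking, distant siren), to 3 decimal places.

Under noisy-OR, P(barking | causes) = 1 − (1−0.04)·∏(1−qᵢ) over the active causes.
Enumerate the 4 (intruder, passing raccoon) configurations and weight by the priors:
  P(barking | distant siren) = 0.9136·0.82·0.84 + 0.95248·0.82·0.16 + 0.964576·0.18·0.84 + 0.980517·0.18·0.16
        = 0.629288 + 0.124965 + 0.145844 + 0.028239 = 0.928336
Keeping only the passing raccoon-present terms gives 0.153204, so
  P(passing raccoon | barking, distant siren) = 0.153204 / 0.928336 ≈ 0.165

P(passing raccoon | barking, distant siren) ≈ 0.165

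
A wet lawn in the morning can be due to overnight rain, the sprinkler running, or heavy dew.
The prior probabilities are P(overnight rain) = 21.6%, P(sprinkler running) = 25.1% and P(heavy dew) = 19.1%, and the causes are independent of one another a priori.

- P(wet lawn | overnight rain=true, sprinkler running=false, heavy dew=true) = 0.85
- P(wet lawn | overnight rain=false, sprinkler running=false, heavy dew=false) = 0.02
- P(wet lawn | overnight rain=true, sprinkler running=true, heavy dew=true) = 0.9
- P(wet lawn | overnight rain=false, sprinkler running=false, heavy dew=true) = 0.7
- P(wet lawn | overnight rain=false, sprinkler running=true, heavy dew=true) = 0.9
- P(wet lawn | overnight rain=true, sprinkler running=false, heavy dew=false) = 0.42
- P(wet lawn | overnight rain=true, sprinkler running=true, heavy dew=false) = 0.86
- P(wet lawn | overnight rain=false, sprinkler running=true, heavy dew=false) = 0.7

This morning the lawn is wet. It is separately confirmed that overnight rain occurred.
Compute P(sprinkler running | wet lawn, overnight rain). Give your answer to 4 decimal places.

P(sprinkler running | wet lawn, overnight rain) ≈ 0.3667

Numerator (weight on configurations with sprinkler running): 0.174631 + 0.043147 = 0.217778
The normalizing constant is 0.42*0.749*0.809 + 0.85*0.749*0.191 + 0.86*0.251*0.809 + 0.9*0.251*0.191 = 0.593873
P(sprinkler running | wet lawn, overnight rain) = 0.217778/0.593873 ≈ 0.3667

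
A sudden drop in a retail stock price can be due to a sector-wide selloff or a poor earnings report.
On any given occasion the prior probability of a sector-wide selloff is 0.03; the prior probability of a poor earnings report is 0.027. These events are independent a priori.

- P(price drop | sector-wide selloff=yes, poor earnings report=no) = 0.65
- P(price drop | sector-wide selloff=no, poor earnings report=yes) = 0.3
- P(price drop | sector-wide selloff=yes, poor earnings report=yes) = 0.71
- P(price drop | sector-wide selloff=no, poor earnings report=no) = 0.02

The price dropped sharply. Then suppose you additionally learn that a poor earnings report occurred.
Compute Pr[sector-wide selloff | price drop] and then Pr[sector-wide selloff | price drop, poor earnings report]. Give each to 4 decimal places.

P(price drop) = 0.02×0.97×0.973 + 0.3×0.97×0.027 + 0.65×0.03×0.973 + 0.71×0.03×0.027 = 0.018876 + 0.007857 + 0.018974 + 0.000575 = 0.046282
Restricting to configurations with sector-wide selloff present: 0.018974 + 0.000575 = 0.019549.
So P(sector-wide selloff | price drop) = 0.019549/0.046282 ≈ 0.4224.

With the extra evidence:
Enumerate both values of sector-wide selloff and weight by the priors:
  P(price drop | poor earnings report) = 0.3·0.97 + 0.71·0.03
        = 0.291000 + 0.021300 = 0.312300
The terms with sector-wide selloff present sum to 0.021300, so
  P(sector-wide selloff | price drop, poor earnings report) = 0.021300 / 0.312300 ≈ 0.0682

Pr[sector-wide selloff | price drop] ≈ 0.4224; Pr[sector-wide selloff | price drop, poor earnings report] ≈ 0.0682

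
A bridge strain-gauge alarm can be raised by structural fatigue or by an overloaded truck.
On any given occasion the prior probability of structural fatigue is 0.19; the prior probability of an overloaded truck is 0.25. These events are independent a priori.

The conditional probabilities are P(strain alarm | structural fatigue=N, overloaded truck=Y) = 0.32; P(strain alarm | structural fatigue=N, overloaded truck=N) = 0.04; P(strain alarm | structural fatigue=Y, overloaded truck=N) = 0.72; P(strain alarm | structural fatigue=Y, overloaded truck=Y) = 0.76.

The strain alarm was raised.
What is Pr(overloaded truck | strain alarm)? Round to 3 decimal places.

Pr(overloaded truck | strain alarm) ≈ 0.443

P(strain alarm) = 0.04·0.81·0.75 + 0.32·0.81·0.25 + 0.72·0.19·0.75 + 0.76·0.19·0.25 = 0.024300 + 0.064800 + 0.102600 + 0.036100 = 0.227800
The overloaded truck-present share is 0.064800 + 0.036100 = 0.100900.
P(overloaded truck | strain alarm) = 0.100900 / 0.227800 ≈ 0.443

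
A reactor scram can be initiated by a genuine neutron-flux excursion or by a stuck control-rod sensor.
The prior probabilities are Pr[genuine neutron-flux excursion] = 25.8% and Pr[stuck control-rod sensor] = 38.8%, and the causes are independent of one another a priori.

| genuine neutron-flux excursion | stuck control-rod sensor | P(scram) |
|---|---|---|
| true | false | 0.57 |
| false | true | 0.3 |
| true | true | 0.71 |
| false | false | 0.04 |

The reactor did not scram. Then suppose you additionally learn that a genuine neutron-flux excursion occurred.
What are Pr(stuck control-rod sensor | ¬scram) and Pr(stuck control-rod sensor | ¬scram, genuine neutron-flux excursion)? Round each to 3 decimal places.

Pr(stuck control-rod sensor | ¬scram) ≈ 0.314; Pr(stuck control-rod sensor | ¬scram, genuine neutron-flux excursion) ≈ 0.300

P(¬scram) = 0.96×0.742×0.612 + 0.7×0.742×0.388 + 0.43×0.258×0.612 + 0.29×0.258×0.388 = 0.435940 + 0.201527 + 0.067895 + 0.029030 = 0.734392
Of this, 0.230557 comes from 0.201527 + 0.029030 (the stuck control-rod sensor=true cases).
P(stuck control-rod sensor | ¬scram) = 0.230557 / 0.734392 ≈ 0.314

With the extra evidence:
Weight on stuck control-rod sensor=true, given the evidence: 0.29×0.388 = 0.112520
Denominator P(¬scram | genuine neutron-flux excursion): 0.43×0.612 + 0.29×0.388 = 0.375680
P(stuck control-rod sensor | ¬scram, genuine neutron-flux excursion) = 0.112520/0.375680 ≈ 0.300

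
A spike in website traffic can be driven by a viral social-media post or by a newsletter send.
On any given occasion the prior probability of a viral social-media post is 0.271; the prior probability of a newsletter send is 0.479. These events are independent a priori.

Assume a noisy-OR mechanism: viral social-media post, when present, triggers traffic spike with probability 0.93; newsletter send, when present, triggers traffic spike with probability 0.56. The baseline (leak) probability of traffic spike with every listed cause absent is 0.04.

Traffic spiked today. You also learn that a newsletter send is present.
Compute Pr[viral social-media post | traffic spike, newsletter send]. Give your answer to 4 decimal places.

Pr[viral social-media post | traffic spike, newsletter send] ≈ 0.3845

Under noisy-OR, P(traffic spike | causes) = 1 − (1−0.04)·∏(1−qᵢ) over the active causes.
P(traffic spike | newsletter send) = 0.5776×0.729 + 0.970432×0.271 = 0.421070 + 0.262987 = 0.684057
The viral social-media post-present share is 0.970432×0.271 = 0.262987.
Hence the posterior is 0.262987/0.684057 ≈ 0.3845.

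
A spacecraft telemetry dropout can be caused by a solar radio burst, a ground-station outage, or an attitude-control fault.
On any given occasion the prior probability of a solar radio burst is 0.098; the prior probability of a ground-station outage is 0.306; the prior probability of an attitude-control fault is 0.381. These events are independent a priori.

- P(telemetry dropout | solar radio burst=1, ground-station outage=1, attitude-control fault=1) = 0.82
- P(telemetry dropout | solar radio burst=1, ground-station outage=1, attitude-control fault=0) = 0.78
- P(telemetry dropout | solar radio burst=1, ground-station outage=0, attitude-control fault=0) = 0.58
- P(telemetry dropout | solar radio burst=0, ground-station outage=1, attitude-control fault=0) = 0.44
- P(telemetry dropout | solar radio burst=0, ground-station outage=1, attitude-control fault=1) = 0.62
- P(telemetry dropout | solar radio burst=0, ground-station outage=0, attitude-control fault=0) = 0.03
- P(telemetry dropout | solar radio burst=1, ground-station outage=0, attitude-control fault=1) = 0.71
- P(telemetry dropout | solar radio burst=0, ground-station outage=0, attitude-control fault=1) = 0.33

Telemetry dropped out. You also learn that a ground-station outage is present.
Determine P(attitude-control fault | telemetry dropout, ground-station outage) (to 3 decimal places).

P(telemetry dropout | ground-station outage) = 0.44·0.902·0.619 + 0.62·0.902·0.381 + 0.78·0.098·0.619 + 0.82·0.098·0.381 = 0.245669 + 0.213070 + 0.047316 + 0.030617 = 0.536672
Restricting to configurations with attitude-control fault present: 0.213070 + 0.030617 = 0.243687.
Hence the posterior is 0.243687/0.536672 ≈ 0.454.

P(attitude-control fault | telemetry dropout, ground-station outage) ≈ 0.454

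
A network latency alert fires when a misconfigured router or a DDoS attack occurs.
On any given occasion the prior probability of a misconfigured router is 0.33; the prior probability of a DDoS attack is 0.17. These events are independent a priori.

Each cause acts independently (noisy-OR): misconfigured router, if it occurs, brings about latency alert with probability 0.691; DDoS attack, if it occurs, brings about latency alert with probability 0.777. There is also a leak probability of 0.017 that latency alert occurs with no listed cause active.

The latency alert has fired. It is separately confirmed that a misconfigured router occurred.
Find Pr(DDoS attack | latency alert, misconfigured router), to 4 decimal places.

Under noisy-OR, P(latency alert | causes) = 1 − (1−0.017)·∏(1−qᵢ) over the active causes.
P(latency alert | misconfigured router) = 0.696253×0.83 + 0.932264×0.17 = 0.577890 + 0.158485 = 0.736375
Of this, 0.158485 comes from 0.932264×0.17 (the DDoS attack=true cases).
So P(DDoS attack | latency alert, misconfigured router) = 0.158485/0.736375 ≈ 0.2152.

Pr(DDoS attack | latency alert, misconfigured router) ≈ 0.2152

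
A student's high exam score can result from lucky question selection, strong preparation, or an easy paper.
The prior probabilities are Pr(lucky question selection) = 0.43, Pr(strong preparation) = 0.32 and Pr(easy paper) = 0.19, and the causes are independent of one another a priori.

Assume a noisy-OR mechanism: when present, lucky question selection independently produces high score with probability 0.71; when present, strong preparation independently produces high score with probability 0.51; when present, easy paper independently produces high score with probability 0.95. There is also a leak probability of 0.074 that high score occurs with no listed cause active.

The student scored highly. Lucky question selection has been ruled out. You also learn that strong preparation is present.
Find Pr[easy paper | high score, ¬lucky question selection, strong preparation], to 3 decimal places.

Under noisy-OR, P(high score | causes) = 1 − (1−0.074)·∏(1−qᵢ) over the active causes.
By total probability over both values of easy paper:
  P(high score | ¬lucky question selection, strong preparation) = 0.54626×0.81 + 0.977313×0.19
        = 0.442471 + 0.185689 = 0.628160
Configurations with easy paper contribute 0.185689, so
  P(easy paper | high score, ¬lucky question selection, strong preparation) = 0.185689 / 0.628160 ≈ 0.296

Pr[easy paper | high score, ¬lucky question selection, strong preparation] ≈ 0.296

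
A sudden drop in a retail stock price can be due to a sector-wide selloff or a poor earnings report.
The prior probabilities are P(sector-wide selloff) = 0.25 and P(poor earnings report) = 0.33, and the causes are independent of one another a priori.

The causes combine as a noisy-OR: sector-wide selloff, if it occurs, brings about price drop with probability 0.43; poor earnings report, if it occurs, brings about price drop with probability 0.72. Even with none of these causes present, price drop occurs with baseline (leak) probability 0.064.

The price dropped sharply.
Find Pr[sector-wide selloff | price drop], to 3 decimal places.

Pr[sector-wide selloff | price drop] ≈ 0.408

Under noisy-OR, P(price drop | causes) = 1 − (1−0.064)·∏(1−qᵢ) over the active causes.
P(price drop) = 0.064×0.75×0.67 + 0.73792×0.75×0.33 + 0.46648×0.25×0.67 + 0.850614×0.25×0.33 = 0.032160 + 0.182635 + 0.078135 + 0.070176 = 0.363106
Of this, 0.148311 comes from 0.078135 + 0.070176 (the sector-wide selloff=true cases).
P(sector-wide selloff | price drop) = 0.148311 / 0.363106 ≈ 0.408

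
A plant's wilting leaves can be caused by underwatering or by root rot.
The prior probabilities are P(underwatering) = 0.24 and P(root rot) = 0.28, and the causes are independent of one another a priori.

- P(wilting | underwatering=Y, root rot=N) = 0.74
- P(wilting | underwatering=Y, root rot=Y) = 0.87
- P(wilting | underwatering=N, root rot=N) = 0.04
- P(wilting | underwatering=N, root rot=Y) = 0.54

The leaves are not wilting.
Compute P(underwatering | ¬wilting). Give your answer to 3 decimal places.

P(underwatering | ¬wilting) ≈ 0.079

For the numerator, keep only underwatering=true terms: 0.044928 + 0.008736 = 0.053664
Normalizer over all consistent configurations: 0.96×0.76×0.72 + 0.46×0.76×0.28 + 0.26×0.24×0.72 + 0.13×0.24×0.28 = 0.676864
Posterior = 0.053664 / 0.676864 ≈ 0.079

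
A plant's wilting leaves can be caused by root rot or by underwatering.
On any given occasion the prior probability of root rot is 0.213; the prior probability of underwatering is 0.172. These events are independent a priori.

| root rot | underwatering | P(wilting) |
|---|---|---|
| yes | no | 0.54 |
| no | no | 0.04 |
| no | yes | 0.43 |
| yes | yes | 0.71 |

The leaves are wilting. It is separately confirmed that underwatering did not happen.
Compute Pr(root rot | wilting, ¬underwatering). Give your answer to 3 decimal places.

Pr(root rot | wilting, ¬underwatering) ≈ 0.785

Weight on root rot=true, given the evidence: 0.54×0.213 = 0.115020
The normalizing constant is 0.04×0.787 + 0.54×0.213 = 0.146500
P(root rot | wilting, ¬underwatering) = 0.115020/0.146500 ≈ 0.785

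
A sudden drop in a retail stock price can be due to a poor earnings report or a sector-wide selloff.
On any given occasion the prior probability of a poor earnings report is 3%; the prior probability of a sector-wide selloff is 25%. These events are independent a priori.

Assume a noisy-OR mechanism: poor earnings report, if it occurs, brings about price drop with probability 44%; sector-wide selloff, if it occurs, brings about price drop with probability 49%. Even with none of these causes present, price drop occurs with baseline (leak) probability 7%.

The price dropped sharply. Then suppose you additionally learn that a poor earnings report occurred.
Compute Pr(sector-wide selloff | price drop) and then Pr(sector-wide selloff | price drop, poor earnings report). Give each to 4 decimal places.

Pr(sector-wide selloff | price drop) ≈ 0.6831; Pr(sector-wide selloff | price drop, poor earnings report) ≈ 0.3381

Under noisy-OR, P(price drop | causes) = 1 − (1−0.07)·∏(1−qᵢ) over the active causes.
P(price drop) = 0.07*0.97*0.75 + 0.5257*0.97*0.25 + 0.4792*0.03*0.75 + 0.734392*0.03*0.25 = 0.050925 + 0.127482 + 0.010782 + 0.005508 = 0.194697
The sector-wide selloff-present share is 0.127482 + 0.005508 = 0.132990.
Hence the posterior is 0.132990/0.194697 ≈ 0.6831.

Now also conditioning on poor earnings report=true:
Sum P(price drop|·) weighted by the priors over both values of sector-wide selloff:
  P(price drop | poor earnings report) = 0.4792·0.75 + 0.734392·0.25
        = 0.359400 + 0.183598 = 0.542998
The terms with sector-wide selloff present sum to 0.183598, so
  P(sector-wide selloff | price drop, poor earnings report) = 0.183598 / 0.542998 ≈ 0.3381
This is intercausal reasoning (explaining away): once poor earnings report accounts for the price drop, sector-wide selloff becomes less likely.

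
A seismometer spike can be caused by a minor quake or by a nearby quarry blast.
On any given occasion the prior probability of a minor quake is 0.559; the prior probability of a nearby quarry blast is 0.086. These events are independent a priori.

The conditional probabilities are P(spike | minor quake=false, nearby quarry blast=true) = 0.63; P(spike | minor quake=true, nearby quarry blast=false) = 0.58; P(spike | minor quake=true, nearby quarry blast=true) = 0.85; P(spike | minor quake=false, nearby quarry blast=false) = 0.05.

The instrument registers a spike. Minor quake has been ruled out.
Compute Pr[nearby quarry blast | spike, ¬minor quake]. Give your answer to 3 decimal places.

P(spike | ¬minor quake) = 0.05·0.914 + 0.63·0.086 = 0.045700 + 0.054180 = 0.099880
Restricting to configurations with nearby quarry blast present: 0.63·0.086 = 0.054180.
P(nearby quarry blast | spike, ¬minor quake) = 0.054180 / 0.099880 ≈ 0.542

Pr[nearby quarry blast | spike, ¬minor quake] ≈ 0.542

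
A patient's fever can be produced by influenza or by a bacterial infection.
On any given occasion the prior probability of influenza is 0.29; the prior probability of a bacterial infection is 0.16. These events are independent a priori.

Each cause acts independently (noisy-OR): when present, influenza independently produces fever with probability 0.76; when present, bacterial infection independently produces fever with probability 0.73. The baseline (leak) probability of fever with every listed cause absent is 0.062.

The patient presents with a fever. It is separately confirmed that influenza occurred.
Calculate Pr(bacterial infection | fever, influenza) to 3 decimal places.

Pr(bacterial infection | fever, influenza) ≈ 0.188

Under noisy-OR, P(fever | causes) = 1 − (1−0.062)·∏(1−qᵢ) over the active causes.
P(fever | influenza) = 0.77488×0.84 + 0.939218×0.16 = 0.650899 + 0.150275 = 0.801174
The bacterial infection-present share is 0.939218×0.16 = 0.150275.
P(bacterial infection | fever, influenza) = 0.150275 / 0.801174 ≈ 0.188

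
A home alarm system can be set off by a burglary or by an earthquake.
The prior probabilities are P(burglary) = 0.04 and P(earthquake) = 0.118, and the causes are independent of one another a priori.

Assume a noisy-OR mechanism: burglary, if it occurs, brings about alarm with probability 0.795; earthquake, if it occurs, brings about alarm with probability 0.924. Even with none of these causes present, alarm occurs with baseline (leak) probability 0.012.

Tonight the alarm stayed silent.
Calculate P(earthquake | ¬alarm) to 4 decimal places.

P(earthquake | ¬alarm) ≈ 0.0101

Under noisy-OR, P(alarm | causes) = 1 − (1−0.012)·∏(1−qᵢ) over the active causes.
Sum P(¬alarm|·) weighted by the priors over the 4 (burglary, earthquake) configurations:
  P(¬alarm) = 0.988·0.96·0.882 + 0.075088·0.96·0.118 + 0.20254·0.04·0.882 + 0.015393·0.04·0.118
        = 0.836559 + 0.008506 + 0.007146 + 0.000073 = 0.852284
The terms with earthquake present sum to 0.008579, so
  P(earthquake | ¬alarm) = 0.008579 / 0.852284 ≈ 0.0101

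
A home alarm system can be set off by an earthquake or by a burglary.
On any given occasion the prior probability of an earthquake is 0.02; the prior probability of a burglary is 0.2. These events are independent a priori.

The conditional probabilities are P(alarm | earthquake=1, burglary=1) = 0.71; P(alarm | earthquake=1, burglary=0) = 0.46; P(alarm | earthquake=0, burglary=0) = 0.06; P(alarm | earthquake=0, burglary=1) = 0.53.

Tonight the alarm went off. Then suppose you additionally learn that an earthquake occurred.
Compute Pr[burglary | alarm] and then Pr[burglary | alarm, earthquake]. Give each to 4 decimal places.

P(alarm) = 0.06*0.98*0.8 + 0.53*0.98*0.2 + 0.46*0.02*0.8 + 0.71*0.02*0.2 = 0.047040 + 0.103880 + 0.007360 + 0.002840 = 0.161120
Restricting to configurations with burglary present: 0.103880 + 0.002840 = 0.106720.
Hence the posterior is 0.106720/0.161120 ≈ 0.6624.

Now also conditioning on earthquake=true:
Weight on burglary=true, given the evidence: 0.71×0.2 = 0.142000
The normalizing constant is 0.46×0.8 + 0.71×0.2 = 0.510000
P(burglary | alarm, earthquake) = 0.142000/0.510000 ≈ 0.2784
This is intercausal reasoning (explaining away): once earthquake accounts for the alarm, burglary becomes less likely.

Pr[burglary | alarm] ≈ 0.6624; Pr[burglary | alarm, earthquake] ≈ 0.2784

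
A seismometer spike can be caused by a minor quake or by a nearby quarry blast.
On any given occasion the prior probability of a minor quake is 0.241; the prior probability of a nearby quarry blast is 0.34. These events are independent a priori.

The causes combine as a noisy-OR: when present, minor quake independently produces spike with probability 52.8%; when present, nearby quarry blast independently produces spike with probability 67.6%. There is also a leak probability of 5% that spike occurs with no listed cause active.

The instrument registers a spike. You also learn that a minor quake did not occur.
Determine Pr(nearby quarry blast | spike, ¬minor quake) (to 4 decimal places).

Pr(nearby quarry blast | spike, ¬minor quake) ≈ 0.8770

Under noisy-OR, P(spike | causes) = 1 − (1−0.05)·∏(1−qᵢ) over the active causes.
P(spike | ¬minor quake) = 0.05×0.66 + 0.6922×0.34 = 0.033000 + 0.235348 = 0.268348
The nearby quarry blast-present share is 0.6922×0.34 = 0.235348.
So P(nearby quarry blast | spike, ¬minor quake) = 0.235348/0.268348 ≈ 0.8770.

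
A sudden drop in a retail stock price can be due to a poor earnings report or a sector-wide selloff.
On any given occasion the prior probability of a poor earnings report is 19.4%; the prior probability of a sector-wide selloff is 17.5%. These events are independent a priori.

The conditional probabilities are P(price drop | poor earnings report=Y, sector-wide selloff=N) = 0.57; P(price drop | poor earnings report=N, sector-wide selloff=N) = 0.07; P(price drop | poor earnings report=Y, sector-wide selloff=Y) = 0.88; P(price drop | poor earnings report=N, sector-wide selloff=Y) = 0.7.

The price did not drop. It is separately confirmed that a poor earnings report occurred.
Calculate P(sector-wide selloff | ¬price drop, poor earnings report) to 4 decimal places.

Weight on sector-wide selloff=true, given the evidence: 0.12*0.175 = 0.021000
Normalizer over all consistent configurations: 0.43*0.825 + 0.12*0.175 = 0.375750
Posterior = 0.021000 / 0.375750 ≈ 0.0559

P(sector-wide selloff | ¬price drop, poor earnings report) ≈ 0.0559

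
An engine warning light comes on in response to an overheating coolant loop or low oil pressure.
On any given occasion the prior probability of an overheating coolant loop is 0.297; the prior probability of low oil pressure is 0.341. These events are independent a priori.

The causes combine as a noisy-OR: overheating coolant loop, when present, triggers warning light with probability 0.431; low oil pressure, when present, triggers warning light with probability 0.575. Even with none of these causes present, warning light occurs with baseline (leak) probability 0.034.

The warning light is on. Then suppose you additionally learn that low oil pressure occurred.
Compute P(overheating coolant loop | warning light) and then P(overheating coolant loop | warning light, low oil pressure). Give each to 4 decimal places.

Under noisy-OR, P(warning light | causes) = 1 − (1−0.034)·∏(1−qᵢ) over the active causes.
For the numerator, keep only overheating coolant loop=true terms: 0.088143 + 0.077618 = 0.165761
Normalizer over all consistent configurations: 0.034·0.703·0.659 + 0.58945·0.703·0.341 + 0.450346·0.297·0.659 + 0.766397·0.297·0.341 = 0.322817
Posterior = 0.165761 / 0.322817 ≈ 0.5135

Now condition on the additional information:
Enumerate both values of overheating coolant loop and weight by the priors:
  P(warning light | low oil pressure) = 0.58945·0.703 + 0.766397·0.297
        = 0.414383 + 0.227620 = 0.642003
The terms with overheating coolant loop present sum to 0.227620, so
  P(overheating coolant loop | warning light, low oil pressure) = 0.227620 / 0.642003 ≈ 0.3545

P(overheating coolant loop | warning light) ≈ 0.5135; P(overheating coolant loop | warning light, low oil pressure) ≈ 0.3545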